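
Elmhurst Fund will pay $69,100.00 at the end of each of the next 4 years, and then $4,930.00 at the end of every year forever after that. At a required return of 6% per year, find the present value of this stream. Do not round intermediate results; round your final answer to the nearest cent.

PV of 4-year annuity: $69,100.00 × [1 − (1+0.06)^−4] / 0.06 = 239438.79784
Perpetuity value at year 4: $4,930.00 / 0.06 = 82166.66667
PV of perpetuity: 82166.66667 / (1+0.06)^4 = 65083.69600
Total PV = 239438.79784 + 65083.69600 = 304522.49383

$304522.49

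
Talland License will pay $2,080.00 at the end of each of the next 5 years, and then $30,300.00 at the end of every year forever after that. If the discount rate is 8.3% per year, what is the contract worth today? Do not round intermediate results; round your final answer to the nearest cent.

$253271.27

PV of 5-year annuity: $2,080.00 × [1 − (1+0.083)^−5] / 0.083 = 8239.58379
Perpetuity value at year 5: $30,300.00 / 0.083 = 365060.24096
PV of perpetuity: 365060.24096 / (1+0.083)^5 = 245031.68865
Total PV = 8239.58379 + 245031.68865 = 253271.27244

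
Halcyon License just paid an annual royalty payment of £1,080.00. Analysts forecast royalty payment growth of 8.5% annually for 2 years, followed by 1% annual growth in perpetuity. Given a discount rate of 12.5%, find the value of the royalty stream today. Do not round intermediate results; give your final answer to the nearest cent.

£10868.87

D_1 = 1171.80000
D_2 = 1271.40300
Terminal value at year 2: TV = D_2×(1+g_2)/(r−g_2) = 1284.11703/0.115 = 11166.23504
P_0 = D_1/(1+r)^1 + D_2/(1+r)^2 + TV/(1+r)^2
    = 1041.60000 + 1004.56533 + 8822.70423 = 10868.86957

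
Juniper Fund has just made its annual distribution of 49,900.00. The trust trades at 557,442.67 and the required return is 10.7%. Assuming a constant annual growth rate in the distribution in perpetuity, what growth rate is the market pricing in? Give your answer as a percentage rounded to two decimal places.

P = D₀(1+g)/(r−g) ⇒ P(r−g) = D₀(1+g) ⇒ g(P+D₀) = P·r − D₀
g = (P·r − D₀)/(P + D₀) = (557,442.67×0.107 − 49,900.00) / (557,442.67 + 49,900.00) = 0.016048

1.60%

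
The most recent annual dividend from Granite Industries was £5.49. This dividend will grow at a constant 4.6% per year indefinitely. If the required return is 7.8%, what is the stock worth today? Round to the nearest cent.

D₁ = D₀ × (1 + g) = £5.49 × 1.046 = £5.7425
Growing perpetuity: P = D₁ / (r − g) = £5.7425 / (0.078 − 0.046) = £179.45

£179.45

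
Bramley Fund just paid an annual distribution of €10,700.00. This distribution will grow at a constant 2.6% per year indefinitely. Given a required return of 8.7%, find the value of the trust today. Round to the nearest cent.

€179970.49

D₁ = D₀ × (1 + g) = €10,700.00 × 1.026 = €10,978.2000
Growing perpetuity: P = D₁ / (r − g) = €10,978.2000 / (0.087 − 0.026) = €179,970.49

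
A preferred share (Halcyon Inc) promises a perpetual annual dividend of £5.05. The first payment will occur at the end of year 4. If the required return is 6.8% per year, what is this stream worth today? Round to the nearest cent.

Value at end of year 3: C / r = £5.05 / 0.068 = £74.2647
Discount to today: PV = £74.2647 / (1 + 0.068)^3 = £74.2647 / 1.218186 = £60.96

£60.96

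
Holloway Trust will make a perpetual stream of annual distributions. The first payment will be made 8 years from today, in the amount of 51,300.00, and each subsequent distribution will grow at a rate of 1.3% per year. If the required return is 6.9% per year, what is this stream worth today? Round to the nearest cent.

574229.37

Value at end of year 7: C₁ / (r − g) = 51,300.00 / (0.069 − 0.013) = 916,071.4286
Discount to today: PV = 916,071.4286 / (1 + 0.069)^7 = 916,071.4286 / 1.595306 = 574,229.37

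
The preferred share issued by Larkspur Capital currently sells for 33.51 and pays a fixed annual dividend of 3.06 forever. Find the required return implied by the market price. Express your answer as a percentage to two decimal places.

9.13%

P = C/r ⇒ r = C/P = 3.06/33.51 = 0.091316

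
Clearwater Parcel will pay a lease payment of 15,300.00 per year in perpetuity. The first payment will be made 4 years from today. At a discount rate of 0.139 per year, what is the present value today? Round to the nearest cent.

74491.28

Value at end of year 3: C / r = 15,300.00 / 0.139 = 110,071.9424
Discount to today: PV = 110,071.9424 / (1 + 0.139)^3 = 110,071.9424 / 1.477649 = 74,491.28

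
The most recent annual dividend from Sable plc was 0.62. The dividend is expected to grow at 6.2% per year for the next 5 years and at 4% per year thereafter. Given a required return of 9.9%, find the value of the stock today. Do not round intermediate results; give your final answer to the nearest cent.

D_1 = 0.65844
D_2 = 0.69926
D_3 = 0.74262
D_4 = 0.78866
D_5 = 0.83756
Terminal value at year 5: TV = D_5×(1+g_2)/(r−g_2) = 0.87106/0.059 = 14.76371
P_0 = D_1/(1+r)^1 + D_2/(1+r)^2 + D_3/(1+r)^3 + D_4/(1+r)^4 + D_5/(1+r)^5 + TV/(1+r)^5
    = 0.59913 + 0.57896 + 0.55946 + 0.54063 + 0.52243 + 9.20889 = 12.00949

12.01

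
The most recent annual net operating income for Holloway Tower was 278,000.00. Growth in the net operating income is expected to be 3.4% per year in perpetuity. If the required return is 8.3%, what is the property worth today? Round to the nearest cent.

5866367.35

D₁ = D₀ × (1 + g) = 278,000.00 × 1.034 = 287,452.0000
Growing perpetuity: P = D₁ / (r − g) = 287,452.0000 / (0.083 − 0.034) = 5,866,367.35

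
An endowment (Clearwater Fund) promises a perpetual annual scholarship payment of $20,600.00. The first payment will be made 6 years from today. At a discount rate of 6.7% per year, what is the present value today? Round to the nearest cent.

Value at end of year 5: C / r = $20,600.00 / 0.067 = $307,462.6866
Discount to today: PV = $307,462.6866 / (1 + 0.067)^5 = $307,462.6866 / 1.383000 = $222,315.80

$222315.80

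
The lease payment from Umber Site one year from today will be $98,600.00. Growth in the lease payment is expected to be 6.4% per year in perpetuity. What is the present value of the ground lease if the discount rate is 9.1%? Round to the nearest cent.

Growing perpetuity: P = D₁ / (r − g) = $98,600.0000 / (0.091 − 0.064) = $3,651,851.85

$3651851.85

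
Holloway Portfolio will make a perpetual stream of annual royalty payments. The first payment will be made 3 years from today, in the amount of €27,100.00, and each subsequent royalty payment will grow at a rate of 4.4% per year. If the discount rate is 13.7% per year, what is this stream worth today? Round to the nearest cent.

Value at end of year 2: C₁ / (r − g) = €27,100.00 / (0.137 − 0.044) = €291,397.8495
Discount to today: PV = €291,397.8495 / (1 + 0.137)^2 = €291,397.8495 / 1.292769 = €225,405.97

€225405.97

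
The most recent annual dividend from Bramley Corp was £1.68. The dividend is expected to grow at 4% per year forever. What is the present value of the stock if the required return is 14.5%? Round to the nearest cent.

£16.64

D₁ = D₀ × (1 + g) = £1.68 × 1.04 = £1.7472
Growing perpetuity: P = D₁ / (r − g) = £1.7472 / (0.145 − 0.04) = £16.64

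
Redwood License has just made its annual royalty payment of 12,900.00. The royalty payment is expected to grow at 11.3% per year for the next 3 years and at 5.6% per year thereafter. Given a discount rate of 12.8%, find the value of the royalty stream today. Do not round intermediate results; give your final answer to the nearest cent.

D_1 = 14357.70000
D_2 = 15980.12010
D_3 = 17785.87367
Terminal value at year 3: TV = D_3×(1+g_2)/(r−g_2) = 18781.88260/0.072 = 260859.48051
P_0 = D_1/(1+r)^1 + D_2/(1+r)^2 + D_3/(1+r)^3 + TV/(1+r)^3
    = 12728.45745 + 12559.19604 + 12392.18546 + 181752.05340 = 219431.89235

219431.89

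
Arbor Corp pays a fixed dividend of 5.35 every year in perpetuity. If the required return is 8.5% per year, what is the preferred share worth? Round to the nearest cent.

Level perpetuity: PV = C / r = 5.35 / 0.085 = 62.94

62.94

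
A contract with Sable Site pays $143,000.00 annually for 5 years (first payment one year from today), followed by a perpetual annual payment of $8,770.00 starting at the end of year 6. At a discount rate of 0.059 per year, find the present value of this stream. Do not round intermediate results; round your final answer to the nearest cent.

$715611.17

PV of 5-year annuity: $143,000.00 × [1 − (1+0.059)^−5] / 0.059 = 604010.25085
Perpetuity value at year 5: $8,770.00 / 0.059 = 148644.06780
PV of perpetuity: 148644.06780 / (1+0.059)^5 = 111600.92164
Total PV = 604010.25085 + 111600.92164 = 715611.17249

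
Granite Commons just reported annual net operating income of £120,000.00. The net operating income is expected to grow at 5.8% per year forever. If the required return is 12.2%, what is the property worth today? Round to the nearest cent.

D₁ = D₀ × (1 + g) = £120,000.00 × 1.058 = £126,960.0000
Growing perpetuity: P = D₁ / (r − g) = £126,960.0000 / (0.122 − 0.058) = £1,983,750.00

£1983750.00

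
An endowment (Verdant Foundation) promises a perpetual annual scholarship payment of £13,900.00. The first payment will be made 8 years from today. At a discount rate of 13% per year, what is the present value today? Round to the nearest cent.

£45448.79

Value at end of year 7: C / r = £13,900.00 / 0.13 = £106,923.0769
Discount to today: PV = £106,923.0769 / (1 + 0.13)^7 = £106,923.0769 / 2.352605 = £45,448.79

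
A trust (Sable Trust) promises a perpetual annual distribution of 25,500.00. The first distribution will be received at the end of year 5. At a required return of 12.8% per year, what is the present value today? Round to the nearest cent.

Value at end of year 4: C / r = 25,500.00 / 0.128 = 199,218.7500
Discount to today: PV = 199,218.7500 / (1 + 0.128)^4 = 199,218.7500 / 1.618961 = 123,053.46

123053.46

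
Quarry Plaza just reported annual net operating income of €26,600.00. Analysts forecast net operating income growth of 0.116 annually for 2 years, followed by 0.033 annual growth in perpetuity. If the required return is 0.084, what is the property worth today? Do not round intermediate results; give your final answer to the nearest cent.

€626638.72

D_1 = 29685.60000
D_2 = 33129.12960
Terminal value at year 2: TV = D_2×(1+g_2)/(r−g_2) = 34222.39088/0.051 = 671027.27209
P_0 = D_1/(1+r)^1 + D_2/(1+r)^2 + TV/(1+r)^2
    = 27385.23985 + 28193.66022 + 571059.82361 = 626638.72368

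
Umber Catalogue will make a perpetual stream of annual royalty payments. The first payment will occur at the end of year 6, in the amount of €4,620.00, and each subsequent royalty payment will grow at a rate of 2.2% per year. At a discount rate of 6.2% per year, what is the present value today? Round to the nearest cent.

€85498.68

Value at end of year 5: C₁ / (r − g) = €4,620.00 / (0.062 − 0.022) = €115,500.0000
Discount to today: PV = €115,500.0000 / (1 + 0.062)^5 = €115,500.0000 / 1.350898 = €85,498.68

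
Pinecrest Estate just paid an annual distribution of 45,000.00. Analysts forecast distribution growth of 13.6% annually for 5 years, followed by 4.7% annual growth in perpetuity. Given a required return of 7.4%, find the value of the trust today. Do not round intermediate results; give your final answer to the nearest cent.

2577384.30

D_1 = 51120.00000
D_2 = 58072.32000
D_3 = 65970.15552
D_4 = 74942.09667
D_5 = 85134.22182
Terminal value at year 5: TV = D_5×(1+g_2)/(r−g_2) = 89135.53024/0.027 = 3301315.93494
P_0 = D_1/(1+r)^1 + D_2/(1+r)^2 + D_3/(1+r)^3 + D_4/(1+r)^4 + D_5/(1+r)^5 + TV/(1+r)^5
    = 47597.76536 + 50345.49483 + 53251.84556 + 56325.97445 + 59577.56701 + 2310285.65420 = 2577384.30142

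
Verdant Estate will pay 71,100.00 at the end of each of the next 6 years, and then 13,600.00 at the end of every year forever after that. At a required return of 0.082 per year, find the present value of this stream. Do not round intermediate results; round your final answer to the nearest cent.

PV of 6-year annuity: 71,100.00 × [1 − (1+0.082)^−6] / 0.082 = 326701.98415
Perpetuity value at year 6: 13,600.00 / 0.082 = 165853.65854
PV of perpetuity: 165853.65854 / (1+0.082)^6 = 103362.13977
Total PV = 326701.98415 + 103362.13977 = 430064.12392

430064.12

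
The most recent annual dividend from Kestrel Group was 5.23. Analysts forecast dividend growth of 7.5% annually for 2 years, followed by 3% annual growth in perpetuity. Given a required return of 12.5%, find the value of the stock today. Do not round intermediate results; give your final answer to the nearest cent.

D_1 = 5.62225
D_2 = 6.04392
Terminal value at year 2: TV = D_2×(1+g_2)/(r−g_2) = 6.22524/0.095 = 65.52880
P_0 = D_1/(1+r)^1 + D_2/(1+r)^2 + TV/(1+r)^2
    = 4.99756 + 4.77544 + 51.77584 = 61.54884

61.55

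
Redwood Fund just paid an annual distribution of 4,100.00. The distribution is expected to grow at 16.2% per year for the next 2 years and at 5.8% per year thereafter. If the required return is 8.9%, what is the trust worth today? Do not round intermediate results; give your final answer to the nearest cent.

168360.75

D_1 = 4764.20000
D_2 = 5536.00040
Terminal value at year 2: TV = D_2×(1+g_2)/(r−g_2) = 5857.08842/0.031 = 188938.33623
P_0 = D_1/(1+r)^1 + D_2/(1+r)^2 + TV/(1+r)^2
    = 4374.83930 + 4668.10218 + 159317.80973 = 168360.75121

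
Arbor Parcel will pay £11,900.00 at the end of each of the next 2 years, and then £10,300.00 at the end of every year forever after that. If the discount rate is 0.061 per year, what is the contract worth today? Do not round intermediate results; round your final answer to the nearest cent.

£171781.78

PV of 2-year annuity: £11,900.00 × [1 − (1+0.061)^−2] / 0.061 = 21786.83706
Perpetuity value at year 2: £10,300.00 / 0.061 = 168852.45902
PV of perpetuity: 168852.45902 / (1+0.061)^2 = 149994.94459
Total PV = 21786.83706 + 149994.94459 = 171781.78165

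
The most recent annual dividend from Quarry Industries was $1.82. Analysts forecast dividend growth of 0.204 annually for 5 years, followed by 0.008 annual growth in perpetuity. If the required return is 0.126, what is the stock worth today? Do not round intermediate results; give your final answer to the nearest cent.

$32.91

D_1 = 2.19128
D_2 = 2.63830
D_3 = 3.17651
D_4 = 3.82452
D_5 = 4.60473
Terminal value at year 5: TV = D_5×(1+g_2)/(r−g_2) = 4.64156/0.118 = 39.33529
P_0 = D_1/(1+r)^1 + D_2/(1+r)^2 + D_3/(1+r)^3 + D_4/(1+r)^4 + D_5/(1+r)^5 + TV/(1+r)^5
    = 1.94607 + 2.08088 + 2.22503 + 2.37916 + 2.54397 + 21.73153 = 32.90665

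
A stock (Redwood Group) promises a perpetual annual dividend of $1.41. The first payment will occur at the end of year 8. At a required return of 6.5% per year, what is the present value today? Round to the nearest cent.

$13.96

Value at end of year 7: C / r = $1.41 / 0.065 = $21.6923
Discount to today: PV = $21.6923 / (1 + 0.065)^7 = $21.6923 / 1.553987 = $13.96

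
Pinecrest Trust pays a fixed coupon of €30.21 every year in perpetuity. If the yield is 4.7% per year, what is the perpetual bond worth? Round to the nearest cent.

Level perpetuity: PV = C / r = €30.21 / 0.047 = €642.77

€642.77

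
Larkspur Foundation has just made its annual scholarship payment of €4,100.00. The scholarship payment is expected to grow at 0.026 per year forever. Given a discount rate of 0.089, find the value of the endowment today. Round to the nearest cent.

€66771.43

D₁ = D₀ × (1 + g) = €4,100.00 × 1.026 = €4,206.6000
Growing perpetuity: P = D₁ / (r − g) = €4,206.6000 / (0.089 − 0.026) = €66,771.43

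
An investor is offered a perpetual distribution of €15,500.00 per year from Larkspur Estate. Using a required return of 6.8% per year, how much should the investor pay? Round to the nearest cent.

Level perpetuity: PV = C / r = €15,500.00 / 0.068 = €227,941.18

€227941.18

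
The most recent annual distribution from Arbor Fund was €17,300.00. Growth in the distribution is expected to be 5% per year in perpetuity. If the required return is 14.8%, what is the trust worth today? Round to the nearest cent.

€185357.14

D₁ = D₀ × (1 + g) = €17,300.00 × 1.05 = €18,165.0000
Growing perpetuity: P = D₁ / (r − g) = €18,165.0000 / (0.148 − 0.05) = €185,357.14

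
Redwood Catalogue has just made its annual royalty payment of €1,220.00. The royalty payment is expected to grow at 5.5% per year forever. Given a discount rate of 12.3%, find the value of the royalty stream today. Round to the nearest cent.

D₁ = D₀ × (1 + g) = €1,220.00 × 1.055 = €1,287.1000
Growing perpetuity: P = D₁ / (r − g) = €1,287.1000 / (0.123 − 0.055) = €18,927.94

€18927.94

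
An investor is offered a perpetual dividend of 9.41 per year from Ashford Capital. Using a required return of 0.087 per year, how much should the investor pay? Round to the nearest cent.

Level perpetuity: PV = C / r = 9.41 / 0.087 = 108.16

108.16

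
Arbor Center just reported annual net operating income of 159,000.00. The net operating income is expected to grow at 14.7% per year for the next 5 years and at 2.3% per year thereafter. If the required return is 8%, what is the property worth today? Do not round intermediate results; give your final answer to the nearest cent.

4811418.24

D_1 = 182373.00000
D_2 = 209181.83100
D_3 = 239931.56016
D_4 = 275201.49950
D_5 = 315656.11993
Terminal value at year 5: TV = D_5×(1+g_2)/(r−g_2) = 322916.21068/0.057 = 5665196.67868
P_0 = D_1/(1+r)^1 + D_2/(1+r)^2 + D_3/(1+r)^3 + D_4/(1+r)^4 + D_5/(1+r)^5 + TV/(1+r)^5
    = 168863.88889 + 179339.70422 + 190465.40809 + 202281.31767 + 214830.25126 + 3855637.66740 = 4811418.23753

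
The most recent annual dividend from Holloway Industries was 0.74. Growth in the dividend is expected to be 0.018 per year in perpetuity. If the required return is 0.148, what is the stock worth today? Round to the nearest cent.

D₁ = D₀ × (1 + g) = 0.74 × 1.018 = 0.7533
Growing perpetuity: P = D₁ / (r − g) = 0.7533 / (0.148 − 0.018) = 5.79

5.79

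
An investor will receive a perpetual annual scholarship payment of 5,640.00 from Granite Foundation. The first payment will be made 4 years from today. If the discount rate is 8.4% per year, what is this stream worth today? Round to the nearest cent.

Value at end of year 3: C / r = 5,640.00 / 0.084 = 67,142.8571
Discount to today: PV = 67,142.8571 / (1 + 0.084)^3 = 67,142.8571 / 1.273761 = 52,712.30

52712.30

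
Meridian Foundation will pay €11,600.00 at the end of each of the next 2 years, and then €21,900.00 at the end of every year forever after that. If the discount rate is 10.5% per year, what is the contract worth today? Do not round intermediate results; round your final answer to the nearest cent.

PV of 2-year annuity: €11,600.00 × [1 − (1+0.105)^−2] / 0.105 = 19997.95254
Perpetuity value at year 2: €21,900.00 / 0.105 = 208571.42857
PV of perpetuity: 208571.42857 / (1+0.105)^2 = 170816.67335
Total PV = 19997.95254 + 170816.67335 = 190814.62589

€190814.63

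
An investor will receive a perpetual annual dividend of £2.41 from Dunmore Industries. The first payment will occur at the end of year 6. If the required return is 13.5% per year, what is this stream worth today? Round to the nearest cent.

£9.48

Value at end of year 5: C / r = £2.41 / 0.135 = £17.8519
Discount to today: PV = £17.8519 / (1 + 0.135)^5 = £17.8519 / 1.883559 = £9.48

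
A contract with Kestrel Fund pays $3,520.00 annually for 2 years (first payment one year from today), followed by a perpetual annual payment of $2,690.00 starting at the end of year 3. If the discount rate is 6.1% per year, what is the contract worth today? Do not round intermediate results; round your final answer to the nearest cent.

PV of 2-year annuity: $3,520.00 × [1 − (1+0.061)^−2] / 0.061 = 6444.50979
Perpetuity value at year 2: $2,690.00 / 0.061 = 44098.36066
PV of perpetuity: 44098.36066 / (1+0.061)^2 = 39173.43698
Total PV = 6444.50979 + 39173.43698 = 45617.94677

$45617.95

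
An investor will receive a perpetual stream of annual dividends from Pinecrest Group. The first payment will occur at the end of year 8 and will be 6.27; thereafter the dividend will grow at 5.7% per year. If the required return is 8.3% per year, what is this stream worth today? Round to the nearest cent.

Value at end of year 7: C₁ / (r − g) = 6.27 / (0.083 − 0.057) = 241.1538
Discount to today: PV = 241.1538 / (1 + 0.083)^7 = 241.1538 / 1.747428 = 138.01

138.01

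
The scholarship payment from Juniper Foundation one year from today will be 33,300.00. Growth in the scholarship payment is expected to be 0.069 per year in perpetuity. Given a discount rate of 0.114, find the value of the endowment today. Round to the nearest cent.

Growing perpetuity: P = D₁ / (r − g) = 33,300.0000 / (0.114 − 0.069) = 740,000.00

740000.00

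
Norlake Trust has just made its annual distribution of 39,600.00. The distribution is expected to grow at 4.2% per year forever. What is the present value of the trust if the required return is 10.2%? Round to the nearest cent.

D₁ = D₀ × (1 + g) = 39,600.00 × 1.042 = 41,263.2000
Growing perpetuity: P = D₁ / (r − g) = 41,263.2000 / (0.102 − 0.042) = 687,720.00

687720.00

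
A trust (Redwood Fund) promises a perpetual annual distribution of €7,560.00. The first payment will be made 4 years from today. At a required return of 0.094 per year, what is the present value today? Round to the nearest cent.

€61424.55

Value at end of year 3: C / r = €7,560.00 / 0.094 = €80,425.5319
Discount to today: PV = €80,425.5319 / (1 + 0.094)^3 = €80,425.5319 / 1.309339 = €61,424.55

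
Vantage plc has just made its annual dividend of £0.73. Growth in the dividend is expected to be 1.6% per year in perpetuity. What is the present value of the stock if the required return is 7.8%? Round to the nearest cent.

D₁ = D₀ × (1 + g) = £0.73 × 1.016 = £0.7417
Growing perpetuity: P = D₁ / (r − g) = £0.7417 / (0.078 − 0.016) = £11.96

£11.96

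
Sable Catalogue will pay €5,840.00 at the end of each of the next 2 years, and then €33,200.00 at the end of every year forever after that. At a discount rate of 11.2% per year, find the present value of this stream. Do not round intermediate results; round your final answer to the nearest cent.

PV of 2-year annuity: €5,840.00 × [1 − (1+0.112)^−2] / 0.112 = 9974.63899
Perpetuity value at year 2: €33,200.00 / 0.112 = 296428.57143
PV of perpetuity: 296428.57143 / (1+0.112)^2 = 239723.43194
Total PV = 9974.63899 + 239723.43194 = 249698.07094

€249698.07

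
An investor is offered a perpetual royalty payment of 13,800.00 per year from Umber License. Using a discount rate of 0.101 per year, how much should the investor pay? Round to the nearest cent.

136633.66

Level perpetuity: PV = C / r = 13,800.00 / 0.101 = 136,633.66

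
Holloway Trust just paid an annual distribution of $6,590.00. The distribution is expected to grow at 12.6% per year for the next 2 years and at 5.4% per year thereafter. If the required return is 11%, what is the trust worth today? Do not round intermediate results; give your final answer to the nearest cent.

D_1 = 7420.34000
D_2 = 8355.30284
Terminal value at year 2: TV = D_2×(1+g_2)/(r−g_2) = 8806.48919/0.056 = 157258.73560
P_0 = D_1/(1+r)^1 + D_2/(1+r)^2 + TV/(1+r)^2
    = 6684.99099 + 6781.35122 + 127634.71763 = 141101.05985

$141101.06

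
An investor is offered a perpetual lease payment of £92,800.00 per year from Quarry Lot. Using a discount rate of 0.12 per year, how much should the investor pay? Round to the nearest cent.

£773333.33

Level perpetuity: PV = C / r = £92,800.00 / 0.12 = £773,333.33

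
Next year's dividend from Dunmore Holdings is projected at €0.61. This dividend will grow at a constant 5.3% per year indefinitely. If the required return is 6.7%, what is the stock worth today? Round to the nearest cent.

Growing perpetuity: P = D₁ / (r − g) = €0.6100 / (0.067 − 0.053) = €43.57

€43.57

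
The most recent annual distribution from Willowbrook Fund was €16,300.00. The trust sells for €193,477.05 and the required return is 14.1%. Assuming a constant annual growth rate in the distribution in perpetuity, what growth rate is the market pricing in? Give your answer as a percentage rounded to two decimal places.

P = D₀(1+g)/(r−g) ⇒ P(r−g) = D₀(1+g) ⇒ g(P+D₀) = P·r − D₀
g = (P·r − D₀)/(P + D₀) = (€193,477.05×0.141 − €16,300.00) / (€193,477.05 + €16,300.00) = 0.052343

5.23%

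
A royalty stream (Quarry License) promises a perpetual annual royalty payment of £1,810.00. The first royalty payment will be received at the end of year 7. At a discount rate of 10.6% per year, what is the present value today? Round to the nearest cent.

Value at end of year 6: C / r = £1,810.00 / 0.106 = £17,075.4717
Discount to today: PV = £17,075.4717 / (1 + 0.106)^6 = £17,075.4717 / 1.830336 = £9,329.15

£9329.15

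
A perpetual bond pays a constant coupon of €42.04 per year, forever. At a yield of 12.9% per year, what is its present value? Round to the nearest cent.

Level perpetuity: PV = C / r = €42.04 / 0.129 = €325.89

€325.89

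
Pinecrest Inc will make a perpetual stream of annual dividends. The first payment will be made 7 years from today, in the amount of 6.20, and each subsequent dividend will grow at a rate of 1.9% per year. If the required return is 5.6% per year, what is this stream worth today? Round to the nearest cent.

120.84

Value at end of year 6: C₁ / (r − g) = 6.20 / (0.056 − 0.019) = 167.5676
Discount to today: PV = 167.5676 / (1 + 0.056)^6 = 167.5676 / 1.386703 = 120.84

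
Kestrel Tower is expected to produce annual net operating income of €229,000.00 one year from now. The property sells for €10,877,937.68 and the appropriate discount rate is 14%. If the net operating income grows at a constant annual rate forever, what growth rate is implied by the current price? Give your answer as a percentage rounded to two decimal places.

11.89%

P = D₁/(r−g) ⇒ g = r − D₁/P = 0.14 − €229,000.00/€10,877,937.68 = 0.118948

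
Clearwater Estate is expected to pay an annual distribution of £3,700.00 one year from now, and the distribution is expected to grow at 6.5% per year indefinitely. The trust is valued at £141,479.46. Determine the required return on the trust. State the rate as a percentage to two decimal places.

P = D₁/(r − g) ⇒ r = D₁/P + g = £3,700.0000/£141,479.46 + 0.065 = 0.026152 + 0.065 = 0.091152

9.12%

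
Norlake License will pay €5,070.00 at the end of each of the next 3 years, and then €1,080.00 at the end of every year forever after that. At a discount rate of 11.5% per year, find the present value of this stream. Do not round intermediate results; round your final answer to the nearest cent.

PV of 3-year annuity: €5,070.00 × [1 − (1+0.115)^−3] / 0.115 = 12282.68029
Perpetuity value at year 3: €1,080.00 / 0.115 = 9391.30435
PV of perpetuity: 9391.30435 / (1+0.115)^3 = 6774.87541
Total PV = 12282.68029 + 6774.87541 = 19057.55570

€19057.56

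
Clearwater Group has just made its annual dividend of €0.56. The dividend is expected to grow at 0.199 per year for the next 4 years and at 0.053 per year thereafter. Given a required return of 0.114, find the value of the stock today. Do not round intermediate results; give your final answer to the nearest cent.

D_1 = 0.67144
D_2 = 0.80506
D_3 = 0.96526
D_4 = 1.15735
Terminal value at year 4: TV = D_4×(1+g_2)/(r−g_2) = 1.21869/0.061 = 19.97852
P_0 = D_1/(1+r)^1 + D_2/(1+r)^2 + D_3/(1+r)^3 + D_4/(1+r)^4 + TV/(1+r)^4
    = 0.60273 + 0.64872 + 0.69822 + 0.75149 + 12.97247 = 15.67362

€15.67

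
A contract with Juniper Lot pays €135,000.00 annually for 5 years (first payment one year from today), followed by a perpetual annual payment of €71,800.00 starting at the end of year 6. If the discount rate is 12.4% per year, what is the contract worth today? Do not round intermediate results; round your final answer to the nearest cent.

€804614.52

PV of 5-year annuity: €135,000.00 × [1 − (1+0.124)^−5] / 0.124 = 481860.83595
Perpetuity value at year 5: €71,800.00 / 0.124 = 579032.25806
PV of perpetuity: 579032.25806 / (1+0.124)^5 = 322753.68013
Total PV = 481860.83595 + 322753.68013 = 804614.51608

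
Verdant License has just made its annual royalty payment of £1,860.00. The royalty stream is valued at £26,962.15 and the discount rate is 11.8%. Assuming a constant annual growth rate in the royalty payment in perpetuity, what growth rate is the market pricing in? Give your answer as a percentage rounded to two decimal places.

4.59%

P = D₀(1+g)/(r−g) ⇒ P(r−g) = D₀(1+g) ⇒ g(P+D₀) = P·r − D₀
g = (P·r − D₀)/(P + D₀) = (£26,962.15×0.118 − £1,860.00) / (£26,962.15 + £1,860.00) = 0.045851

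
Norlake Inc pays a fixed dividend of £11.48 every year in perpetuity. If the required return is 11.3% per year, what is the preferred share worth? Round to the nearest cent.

£101.59

Level perpetuity: PV = C / r = £11.48 / 0.113 = £101.59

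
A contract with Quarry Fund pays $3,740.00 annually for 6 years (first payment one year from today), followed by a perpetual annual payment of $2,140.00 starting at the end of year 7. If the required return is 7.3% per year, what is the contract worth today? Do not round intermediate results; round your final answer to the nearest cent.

PV of 6-year annuity: $3,740.00 × [1 − (1+0.073)^−6] / 0.073 = 17662.94867
Perpetuity value at year 6: $2,140.00 / 0.073 = 29315.06849
PV of perpetuity: 29315.06849 / (1+0.073)^6 = 19208.46150
Total PV = 17662.94867 + 19208.46150 = 36871.41017

$36871.41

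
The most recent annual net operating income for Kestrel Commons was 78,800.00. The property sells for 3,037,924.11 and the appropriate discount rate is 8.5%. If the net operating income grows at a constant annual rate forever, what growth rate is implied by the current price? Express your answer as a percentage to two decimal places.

P = D₀(1+g)/(r−g) ⇒ P(r−g) = D₀(1+g) ⇒ g(P+D₀) = P·r − D₀
g = (P·r − D₀)/(P + D₀) = (3,037,924.11×0.085 − 78,800.00) / (3,037,924.11 + 78,800.00) = 0.057568

5.76%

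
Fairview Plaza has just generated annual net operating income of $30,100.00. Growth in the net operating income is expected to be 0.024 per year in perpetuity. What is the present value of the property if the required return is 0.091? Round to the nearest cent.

$460035.82

D₁ = D₀ × (1 + g) = $30,100.00 × 1.024 = $30,822.4000
Growing perpetuity: P = D₁ / (r − g) = $30,822.4000 / (0.091 − 0.024) = $460,035.82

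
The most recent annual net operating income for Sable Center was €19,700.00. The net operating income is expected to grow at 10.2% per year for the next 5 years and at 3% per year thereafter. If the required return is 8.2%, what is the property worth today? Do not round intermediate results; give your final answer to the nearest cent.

D_1 = 21709.40000
D_2 = 23923.75880
D_3 = 26363.98220
D_4 = 29053.10838
D_5 = 32016.52544
Terminal value at year 5: TV = D_5×(1+g_2)/(r−g_2) = 32977.02120/0.052 = 634173.48461
P_0 = D_1/(1+r)^1 + D_2/(1+r)^2 + D_3/(1+r)^3 + D_4/(1+r)^4 + D_5/(1+r)^5 + TV/(1+r)^5
    = 20064.14048 + 20435.01184 + 20812.73849 + 21197.44715 + 21589.26688 + 427633.55542 = 531732.16025

€531732.16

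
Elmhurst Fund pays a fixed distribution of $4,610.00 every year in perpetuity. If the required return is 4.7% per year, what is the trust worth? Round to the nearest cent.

Level perpetuity: PV = C / r = $4,610.00 / 0.047 = $98,085.11

$98085.11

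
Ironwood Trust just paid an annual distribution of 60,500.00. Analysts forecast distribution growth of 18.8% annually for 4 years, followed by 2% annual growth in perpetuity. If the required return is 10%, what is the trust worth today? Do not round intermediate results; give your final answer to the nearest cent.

1343876.53

D_1 = 71874.00000
D_2 = 85386.31200
D_3 = 101438.93866
D_4 = 120509.45912
Terminal value at year 4: TV = D_4×(1+g_2)/(r−g_2) = 122919.64831/0.08 = 1536495.60382
P_0 = D_1/(1+r)^1 + D_2/(1+r)^2 + D_3/(1+r)^3 + D_4/(1+r)^4 + TV/(1+r)^4
    = 65340.00000 + 70567.20000 + 76212.57600 + 82309.58208 + 1049447.17152 = 1343876.52960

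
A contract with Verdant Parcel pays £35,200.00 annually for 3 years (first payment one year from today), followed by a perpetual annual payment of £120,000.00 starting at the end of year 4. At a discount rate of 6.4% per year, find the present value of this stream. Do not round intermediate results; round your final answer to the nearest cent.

£1649995.72

PV of 3-year annuity: £35,200.00 × [1 − (1+0.064)^−3] / 0.064 = 93398.00403
Perpetuity value at year 3: £120,000.00 / 0.064 = 1875000.00000
PV of perpetuity: 1875000.00000 / (1+0.064)^3 = 1556597.71354
Total PV = 93398.00403 + 1556597.71354 = 1649995.71757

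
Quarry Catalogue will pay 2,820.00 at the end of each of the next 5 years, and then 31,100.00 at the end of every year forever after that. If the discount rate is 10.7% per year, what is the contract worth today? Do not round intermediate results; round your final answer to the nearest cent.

PV of 5-year annuity: 2,820.00 × [1 − (1+0.107)^−5] / 0.107 = 10501.56465
Perpetuity value at year 5: 31,100.00 / 0.107 = 290654.20561
PV of perpetuity: 290654.20561 / (1+0.107)^5 = 174839.07774
Total PV = 10501.56465 + 174839.07774 = 185340.64238

185340.64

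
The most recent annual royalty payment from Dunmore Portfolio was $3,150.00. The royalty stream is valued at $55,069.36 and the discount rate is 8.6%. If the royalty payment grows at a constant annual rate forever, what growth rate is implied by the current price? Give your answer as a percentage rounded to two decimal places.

2.72%

P = D₀(1+g)/(r−g) ⇒ P(r−g) = D₀(1+g) ⇒ g(P+D₀) = P·r − D₀
g = (P·r − D₀)/(P + D₀) = ($55,069.36×0.086 − $3,150.00) / ($55,069.36 + $3,150.00) = 0.027241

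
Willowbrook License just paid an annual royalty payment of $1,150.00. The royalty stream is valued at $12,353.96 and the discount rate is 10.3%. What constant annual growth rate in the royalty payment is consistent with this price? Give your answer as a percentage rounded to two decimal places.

P = D₀(1+g)/(r−g) ⇒ P(r−g) = D₀(1+g) ⇒ g(P+D₀) = P·r − D₀
g = (P·r − D₀)/(P + D₀) = ($12,353.96×0.103 − $1,150.00) / ($12,353.96 + $1,150.00) = 0.009068

0.91%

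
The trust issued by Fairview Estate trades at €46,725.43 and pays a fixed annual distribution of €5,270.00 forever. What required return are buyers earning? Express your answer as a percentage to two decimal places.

11.28%

P = C/r ⇒ r = C/P = €5,270.00/€46,725.43 = 0.112787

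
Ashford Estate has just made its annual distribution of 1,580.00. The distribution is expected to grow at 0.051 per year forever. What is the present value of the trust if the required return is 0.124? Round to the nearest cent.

22747.67

D₁ = D₀ × (1 + g) = 1,580.00 × 1.051 = 1,660.5800
Growing perpetuity: P = D₁ / (r − g) = 1,660.5800 / (0.124 − 0.051) = 22,747.67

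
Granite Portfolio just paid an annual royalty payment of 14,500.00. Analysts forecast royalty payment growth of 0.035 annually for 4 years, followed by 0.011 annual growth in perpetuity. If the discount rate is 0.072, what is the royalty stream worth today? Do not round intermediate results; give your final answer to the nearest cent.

261984.87

D_1 = 15007.50000
D_2 = 15532.76250
D_3 = 16076.40919
D_4 = 16639.08351
Terminal value at year 4: TV = D_4×(1+g_2)/(r−g_2) = 16822.11343/0.061 = 275772.35127
P_0 = D_1/(1+r)^1 + D_2/(1+r)^2 + D_3/(1+r)^3 + D_4/(1+r)^4 + TV/(1+r)^4
    = 13999.53358 + 13516.34073 + 13049.82523 + 12599.41149 + 208819.75436 = 261984.86539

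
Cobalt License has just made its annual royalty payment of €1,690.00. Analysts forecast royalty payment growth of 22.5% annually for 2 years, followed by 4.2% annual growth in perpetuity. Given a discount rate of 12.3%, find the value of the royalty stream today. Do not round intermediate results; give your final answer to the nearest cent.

D_1 = 2070.25000
D_2 = 2536.05625
Terminal value at year 2: TV = D_2×(1+g_2)/(r−g_2) = 2642.57061/0.081 = 32624.32855
P_0 = D_1/(1+r)^1 + D_2/(1+r)^2 + TV/(1+r)^2
    = 1843.49955 + 2010.94119 + 25869.14467 = 29723.58541

€29723.59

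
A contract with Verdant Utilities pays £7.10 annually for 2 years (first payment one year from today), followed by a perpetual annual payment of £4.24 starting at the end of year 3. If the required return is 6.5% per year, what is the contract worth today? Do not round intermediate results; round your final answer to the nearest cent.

£70.44

PV of 2-year annuity: £7.10 × [1 − (1+0.065)^−2] / 0.065 = 12.92645
Perpetuity value at year 2: £4.24 / 0.065 = 65.23077
PV of perpetuity: 65.23077 / (1+0.065)^2 = 57.51131
Total PV = 12.92645 + 57.51131 = 70.43776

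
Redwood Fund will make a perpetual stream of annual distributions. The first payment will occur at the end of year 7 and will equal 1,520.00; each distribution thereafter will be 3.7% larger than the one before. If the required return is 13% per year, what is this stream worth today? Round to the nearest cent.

7850.37

Value at end of year 6: C₁ / (r − g) = 1,520.00 / (0.13 − 0.037) = 16,344.0860
Discount to today: PV = 16,344.0860 / (1 + 0.13)^6 = 16,344.0860 / 2.081952 = 7,850.37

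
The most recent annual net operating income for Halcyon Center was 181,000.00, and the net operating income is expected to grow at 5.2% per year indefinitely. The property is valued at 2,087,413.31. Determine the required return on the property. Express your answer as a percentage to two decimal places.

14.32%

D₁ = 181,000.00 × 1.052 = 190,412.0000
P = D₁/(r − g) ⇒ r = D₁/P + g = 190,412.0000/2,087,413.31 + 0.052 = 0.091219 + 0.052 = 0.143219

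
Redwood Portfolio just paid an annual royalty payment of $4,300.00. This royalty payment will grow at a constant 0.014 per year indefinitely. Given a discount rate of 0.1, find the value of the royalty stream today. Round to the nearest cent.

D₁ = D₀ × (1 + g) = $4,300.00 × 1.014 = $4,360.2000
Growing perpetuity: P = D₁ / (r − g) = $4,360.2000 / (0.1 − 0.014) = $50,700.00

$50700.00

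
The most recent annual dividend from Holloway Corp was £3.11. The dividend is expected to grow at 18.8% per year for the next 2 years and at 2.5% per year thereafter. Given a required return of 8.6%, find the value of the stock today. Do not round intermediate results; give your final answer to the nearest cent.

D_1 = 3.69468
D_2 = 4.38928
Terminal value at year 2: TV = D_2×(1+g_2)/(r−g_2) = 4.49901/0.061 = 73.75429
P_0 = D_1/(1+r)^1 + D_2/(1+r)^2 + TV/(1+r)^2
    = 3.40210 + 3.72163 + 62.53565 = 69.65938

£69.66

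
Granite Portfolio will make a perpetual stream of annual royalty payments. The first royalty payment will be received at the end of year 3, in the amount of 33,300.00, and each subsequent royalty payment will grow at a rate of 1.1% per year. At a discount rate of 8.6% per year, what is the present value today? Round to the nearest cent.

Value at end of year 2: C₁ / (r − g) = 33,300.00 / (0.086 − 0.011) = 444,000.0000
Discount to today: PV = 444,000.0000 / (1 + 0.086)^2 = 444,000.0000 / 1.179396 = 376,463.88

376463.88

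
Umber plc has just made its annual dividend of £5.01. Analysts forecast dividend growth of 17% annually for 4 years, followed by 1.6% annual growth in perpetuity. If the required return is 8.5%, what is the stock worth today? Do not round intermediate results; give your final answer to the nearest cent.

D_1 = 5.86170
D_2 = 6.85819
D_3 = 8.02408
D_4 = 9.38817
Terminal value at year 4: TV = D_4×(1+g_2)/(r−g_2) = 9.53839/0.069 = 138.23747
P_0 = D_1/(1+r)^1 + D_2/(1+r)^2 + D_3/(1+r)^3 + D_4/(1+r)^4 + TV/(1+r)^4
    = 5.40249 + 5.82572 + 6.28212 + 6.77427 + 99.74861 = 124.03320

£124.03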